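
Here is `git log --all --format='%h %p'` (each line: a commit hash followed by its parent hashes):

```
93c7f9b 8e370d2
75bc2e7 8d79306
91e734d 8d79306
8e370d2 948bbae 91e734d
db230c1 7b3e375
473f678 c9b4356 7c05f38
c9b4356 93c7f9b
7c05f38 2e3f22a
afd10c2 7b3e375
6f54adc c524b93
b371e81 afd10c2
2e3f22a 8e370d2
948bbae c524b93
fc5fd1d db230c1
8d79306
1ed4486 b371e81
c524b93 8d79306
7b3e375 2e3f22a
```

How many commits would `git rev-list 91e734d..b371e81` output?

7

Reachable from b371e81: {2e3f22a, 7b3e375, 8d79306, 8e370d2, 91e734d, 948bbae, afd10c2, b371e81, c524b93}.
Reachable from 91e734d: {8d79306, 91e734d}.
In b371e81's history but not 91e734d's: {2e3f22a, 7b3e375, 8e370d2, 948bbae, afd10c2, b371e81, c524b93} — 7 commits.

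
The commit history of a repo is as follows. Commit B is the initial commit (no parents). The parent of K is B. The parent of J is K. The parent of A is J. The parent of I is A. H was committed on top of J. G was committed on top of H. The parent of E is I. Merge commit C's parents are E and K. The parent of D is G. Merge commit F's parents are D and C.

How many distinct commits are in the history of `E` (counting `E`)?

Walking parent pointers from E: reachable set = {A, B, E, I, J, K}.
That is 6 commits.

6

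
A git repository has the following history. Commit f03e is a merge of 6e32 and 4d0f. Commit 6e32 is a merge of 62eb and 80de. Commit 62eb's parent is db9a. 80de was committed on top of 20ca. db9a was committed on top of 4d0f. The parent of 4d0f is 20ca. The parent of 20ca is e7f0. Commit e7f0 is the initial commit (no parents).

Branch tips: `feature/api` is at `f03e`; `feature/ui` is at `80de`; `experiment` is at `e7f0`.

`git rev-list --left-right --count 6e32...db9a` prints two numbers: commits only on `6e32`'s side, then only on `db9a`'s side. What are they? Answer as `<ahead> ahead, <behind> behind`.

Reachable from 6e32: {20ca, 4d0f, 62eb, 6e32, 80de, db9a, e7f0}.
Reachable from db9a: {20ca, 4d0f, db9a, e7f0}.
Only in 6e32's history (ahead): {62eb, 6e32, 80de} — 3.
Only in db9a's history (behind): {} — 0.

3 ahead, 0 behind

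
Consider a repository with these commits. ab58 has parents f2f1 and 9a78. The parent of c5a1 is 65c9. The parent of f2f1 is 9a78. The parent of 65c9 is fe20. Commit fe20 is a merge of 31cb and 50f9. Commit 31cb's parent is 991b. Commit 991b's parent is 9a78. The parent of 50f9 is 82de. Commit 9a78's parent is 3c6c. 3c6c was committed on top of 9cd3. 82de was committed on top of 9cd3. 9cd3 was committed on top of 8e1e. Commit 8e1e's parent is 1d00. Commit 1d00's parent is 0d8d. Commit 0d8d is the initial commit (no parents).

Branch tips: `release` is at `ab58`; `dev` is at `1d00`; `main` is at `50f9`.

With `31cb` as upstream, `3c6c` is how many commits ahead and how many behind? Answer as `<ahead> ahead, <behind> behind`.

0 ahead, 3 behind

Reachable from 3c6c: {0d8d, 1d00, 3c6c, 8e1e, 9cd3}.
Reachable from 31cb: {0d8d, 1d00, 31cb, 3c6c, 8e1e, 991b, 9a78, 9cd3}.
Only in 3c6c's history (ahead): {} — 0.
Only in 31cb's history (behind): {31cb, 991b, 9a78} — 3.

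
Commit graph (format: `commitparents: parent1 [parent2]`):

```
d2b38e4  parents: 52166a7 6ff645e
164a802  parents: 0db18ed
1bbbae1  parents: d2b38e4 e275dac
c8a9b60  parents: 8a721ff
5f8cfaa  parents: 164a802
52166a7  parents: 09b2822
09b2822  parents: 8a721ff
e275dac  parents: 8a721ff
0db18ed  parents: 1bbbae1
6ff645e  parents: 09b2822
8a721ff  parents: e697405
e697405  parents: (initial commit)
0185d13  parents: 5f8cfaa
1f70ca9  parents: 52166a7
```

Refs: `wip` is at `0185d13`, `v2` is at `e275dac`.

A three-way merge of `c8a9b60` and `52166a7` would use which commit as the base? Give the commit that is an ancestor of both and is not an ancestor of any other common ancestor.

8a721ff

Ancestors of c8a9b60: {8a721ff, c8a9b60, e697405}.
Ancestors of 52166a7: {09b2822, 52166a7, 8a721ff, e697405}.
Common ancestors: {8a721ff, e697405}.
Among these, 8a721ff is not an ancestor of any other common ancestor — it is the merge base.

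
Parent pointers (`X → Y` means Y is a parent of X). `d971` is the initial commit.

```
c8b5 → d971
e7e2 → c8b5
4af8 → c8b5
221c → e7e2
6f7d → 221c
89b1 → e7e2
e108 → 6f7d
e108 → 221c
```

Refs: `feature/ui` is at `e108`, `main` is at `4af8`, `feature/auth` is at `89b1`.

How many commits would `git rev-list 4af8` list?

3

Walking parent pointers from 4af8: reachable set = {4af8, c8b5, d971}.
That is 3 commits.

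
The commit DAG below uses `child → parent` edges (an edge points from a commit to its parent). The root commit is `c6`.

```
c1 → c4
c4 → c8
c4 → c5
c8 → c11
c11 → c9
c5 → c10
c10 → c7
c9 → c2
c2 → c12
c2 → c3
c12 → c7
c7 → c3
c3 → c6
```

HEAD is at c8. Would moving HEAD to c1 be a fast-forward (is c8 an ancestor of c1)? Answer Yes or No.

Yes

A fast-forward from c8 to c1 is possible iff c8 is an ancestor of c1.
Ancestors of c1: {c1, c10, c11, c12, c2, c3, c4, c5, c6, c7, c8, c9}.
c8 is among them, so fast-forward is possible.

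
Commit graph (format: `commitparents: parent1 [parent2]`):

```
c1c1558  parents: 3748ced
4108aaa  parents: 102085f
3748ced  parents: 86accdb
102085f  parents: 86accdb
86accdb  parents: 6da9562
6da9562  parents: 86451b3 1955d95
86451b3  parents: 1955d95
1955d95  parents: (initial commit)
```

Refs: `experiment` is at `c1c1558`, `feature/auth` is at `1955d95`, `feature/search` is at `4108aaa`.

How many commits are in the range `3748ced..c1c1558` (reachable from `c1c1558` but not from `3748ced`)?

1

Reachable from c1c1558: {1955d95, 3748ced, 6da9562, 86451b3, 86accdb, c1c1558}.
Reachable from 3748ced: {1955d95, 3748ced, 6da9562, 86451b3, 86accdb}.
In c1c1558's history but not 3748ced's: {c1c1558} — 1 commit.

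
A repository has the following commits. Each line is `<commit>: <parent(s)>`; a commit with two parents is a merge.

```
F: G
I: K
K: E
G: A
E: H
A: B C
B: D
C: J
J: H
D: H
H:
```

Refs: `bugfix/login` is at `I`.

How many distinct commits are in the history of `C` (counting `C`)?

Walking parent pointers from C: reachable set = {C, H, J}.
That is 3 commits.

3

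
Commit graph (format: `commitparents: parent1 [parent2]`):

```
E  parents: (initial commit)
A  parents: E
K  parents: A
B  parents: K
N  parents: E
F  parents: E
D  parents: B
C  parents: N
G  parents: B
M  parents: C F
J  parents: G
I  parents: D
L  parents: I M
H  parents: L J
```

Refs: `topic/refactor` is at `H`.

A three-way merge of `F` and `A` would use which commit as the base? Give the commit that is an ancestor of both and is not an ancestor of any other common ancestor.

Ancestors of F: {E, F}.
Ancestors of A: {A, E}.
Common ancestors: {E}.
The only common ancestor is E, so it is the merge base.

E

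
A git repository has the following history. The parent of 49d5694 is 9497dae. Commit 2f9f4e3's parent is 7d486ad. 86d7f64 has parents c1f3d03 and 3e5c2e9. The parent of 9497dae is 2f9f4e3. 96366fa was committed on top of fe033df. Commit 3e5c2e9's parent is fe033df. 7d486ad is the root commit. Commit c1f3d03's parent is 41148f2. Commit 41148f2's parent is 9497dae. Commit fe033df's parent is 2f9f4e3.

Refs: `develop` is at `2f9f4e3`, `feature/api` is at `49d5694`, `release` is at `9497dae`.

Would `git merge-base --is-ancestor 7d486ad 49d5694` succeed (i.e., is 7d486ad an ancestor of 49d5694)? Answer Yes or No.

Yes

Ancestors of 49d5694 (commits reachable by following parents): {2f9f4e3, 49d5694, 7d486ad, 9497dae}.
7d486ad is in that set, so it is an ancestor of 49d5694.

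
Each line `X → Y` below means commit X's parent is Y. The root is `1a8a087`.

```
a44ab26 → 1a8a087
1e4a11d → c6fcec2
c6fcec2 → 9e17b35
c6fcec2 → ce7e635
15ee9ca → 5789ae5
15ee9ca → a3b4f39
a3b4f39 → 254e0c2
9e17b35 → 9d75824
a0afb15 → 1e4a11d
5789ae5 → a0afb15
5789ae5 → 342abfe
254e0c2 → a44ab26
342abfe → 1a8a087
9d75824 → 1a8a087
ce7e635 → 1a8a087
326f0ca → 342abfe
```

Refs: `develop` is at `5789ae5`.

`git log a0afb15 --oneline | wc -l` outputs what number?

Walking parent pointers from a0afb15: reachable set = {1a8a087, 1e4a11d, 9d75824, 9e17b35, a0afb15, c6fcec2, ce7e635}.
That is 7 commits.

7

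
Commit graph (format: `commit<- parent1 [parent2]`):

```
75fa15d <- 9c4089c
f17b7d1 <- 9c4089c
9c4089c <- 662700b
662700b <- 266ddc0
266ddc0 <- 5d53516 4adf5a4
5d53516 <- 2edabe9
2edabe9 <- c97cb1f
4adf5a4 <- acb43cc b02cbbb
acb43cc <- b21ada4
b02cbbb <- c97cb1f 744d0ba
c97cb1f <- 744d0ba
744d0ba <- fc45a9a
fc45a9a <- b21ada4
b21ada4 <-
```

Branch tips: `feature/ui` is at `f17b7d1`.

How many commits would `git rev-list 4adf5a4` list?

7

Walking parent pointers from 4adf5a4: reachable set = {4adf5a4, 744d0ba, acb43cc, b02cbbb, b21ada4, c97cb1f, fc45a9a}.
That is 7 commits.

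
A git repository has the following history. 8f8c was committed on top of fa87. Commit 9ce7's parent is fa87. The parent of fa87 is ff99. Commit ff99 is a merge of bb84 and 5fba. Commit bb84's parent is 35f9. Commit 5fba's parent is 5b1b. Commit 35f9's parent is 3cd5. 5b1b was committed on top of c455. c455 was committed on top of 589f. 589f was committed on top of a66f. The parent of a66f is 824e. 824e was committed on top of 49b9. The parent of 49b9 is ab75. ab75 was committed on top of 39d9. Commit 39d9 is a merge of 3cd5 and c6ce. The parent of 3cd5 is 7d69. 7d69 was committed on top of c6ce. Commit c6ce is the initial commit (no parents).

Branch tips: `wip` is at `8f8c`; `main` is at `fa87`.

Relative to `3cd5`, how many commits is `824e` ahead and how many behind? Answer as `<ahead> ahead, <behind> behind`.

4 ahead, 0 behind

Reachable from 824e: {39d9, 3cd5, 49b9, 7d69, 824e, ab75, c6ce}.
Reachable from 3cd5: {3cd5, 7d69, c6ce}.
Only in 824e's history (ahead): {39d9, 49b9, 824e, ab75} — 4.
Only in 3cd5's history (behind): {} — 0.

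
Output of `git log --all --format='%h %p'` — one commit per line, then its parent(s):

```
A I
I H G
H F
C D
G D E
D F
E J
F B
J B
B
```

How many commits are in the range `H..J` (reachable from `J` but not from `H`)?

Reachable from J: {B, J}.
Reachable from H: {B, F, H}.
In J's history but not H's: {J} — 1 commit.

1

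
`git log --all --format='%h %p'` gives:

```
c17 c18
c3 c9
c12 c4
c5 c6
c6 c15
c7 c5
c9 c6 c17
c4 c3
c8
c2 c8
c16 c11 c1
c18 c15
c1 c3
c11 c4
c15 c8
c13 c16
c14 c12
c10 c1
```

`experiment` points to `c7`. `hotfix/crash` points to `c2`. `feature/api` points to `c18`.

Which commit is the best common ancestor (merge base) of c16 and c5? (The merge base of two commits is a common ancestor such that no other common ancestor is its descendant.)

c6

Ancestors of c16: {c1, c11, c15, c16, c17, c18, c3, c4, c6, c8, c9}.
Ancestors of c5: {c15, c5, c6, c8}.
Common ancestors: {c15, c6, c8}.
Among these, c6 is not an ancestor of any other common ancestor — it is the merge base.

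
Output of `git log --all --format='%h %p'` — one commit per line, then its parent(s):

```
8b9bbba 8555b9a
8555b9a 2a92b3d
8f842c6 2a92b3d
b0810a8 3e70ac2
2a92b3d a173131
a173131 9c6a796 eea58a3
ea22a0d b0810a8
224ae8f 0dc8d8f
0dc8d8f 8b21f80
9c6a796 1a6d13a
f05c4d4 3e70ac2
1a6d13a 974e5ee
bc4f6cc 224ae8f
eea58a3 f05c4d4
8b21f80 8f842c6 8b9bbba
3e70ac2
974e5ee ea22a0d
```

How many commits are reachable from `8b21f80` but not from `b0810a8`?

12

Reachable from 8b21f80: {1a6d13a, 2a92b3d, 3e70ac2, 8555b9a, 8b21f80, 8b9bbba, 8f842c6, 974e5ee, 9c6a796, a173131, b0810a8, ea22a0d, eea58a3, f05c4d4}.
Reachable from b0810a8: {3e70ac2, b0810a8}.
In 8b21f80's history but not b0810a8's: {1a6d13a, 2a92b3d, 8555b9a, 8b21f80, 8b9bbba, 8f842c6, 974e5ee, 9c6a796, a173131, ea22a0d, eea58a3, f05c4d4} — 12 commits.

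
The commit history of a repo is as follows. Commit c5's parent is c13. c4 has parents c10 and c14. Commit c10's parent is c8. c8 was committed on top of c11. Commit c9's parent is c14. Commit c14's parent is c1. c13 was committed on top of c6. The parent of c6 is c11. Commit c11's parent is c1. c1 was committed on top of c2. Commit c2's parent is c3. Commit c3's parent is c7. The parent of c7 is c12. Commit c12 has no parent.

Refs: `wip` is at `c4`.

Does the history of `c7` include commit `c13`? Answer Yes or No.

Ancestors of c7: {c12, c7}.
c13 is not in that set, so it is not an ancestor of c7.

No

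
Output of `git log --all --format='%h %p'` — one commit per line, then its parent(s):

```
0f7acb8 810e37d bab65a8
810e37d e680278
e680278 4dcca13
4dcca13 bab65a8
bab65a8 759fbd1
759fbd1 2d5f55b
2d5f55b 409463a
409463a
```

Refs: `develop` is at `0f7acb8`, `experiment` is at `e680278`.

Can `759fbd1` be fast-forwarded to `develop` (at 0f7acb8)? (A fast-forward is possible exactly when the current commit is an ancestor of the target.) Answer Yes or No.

Yes

A fast-forward from 759fbd1 to 0f7acb8 is possible iff 759fbd1 is an ancestor of 0f7acb8.
Ancestors of 0f7acb8: {0f7acb8, 2d5f55b, 409463a, 4dcca13, 759fbd1, 810e37d, bab65a8, e680278}.
759fbd1 is among them, so fast-forward is possible.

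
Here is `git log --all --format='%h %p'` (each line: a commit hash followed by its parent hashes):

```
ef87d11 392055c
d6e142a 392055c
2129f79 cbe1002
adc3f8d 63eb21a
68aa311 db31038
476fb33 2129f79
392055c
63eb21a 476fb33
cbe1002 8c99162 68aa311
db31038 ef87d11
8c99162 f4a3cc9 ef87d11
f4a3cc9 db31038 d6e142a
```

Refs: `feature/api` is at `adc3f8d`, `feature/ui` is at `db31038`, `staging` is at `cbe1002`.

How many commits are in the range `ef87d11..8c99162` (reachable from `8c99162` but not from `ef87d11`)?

4

Reachable from 8c99162: {392055c, 8c99162, d6e142a, db31038, ef87d11, f4a3cc9}.
Reachable from ef87d11: {392055c, ef87d11}.
In 8c99162's history but not ef87d11's: {8c99162, d6e142a, db31038, f4a3cc9} — 4 commits.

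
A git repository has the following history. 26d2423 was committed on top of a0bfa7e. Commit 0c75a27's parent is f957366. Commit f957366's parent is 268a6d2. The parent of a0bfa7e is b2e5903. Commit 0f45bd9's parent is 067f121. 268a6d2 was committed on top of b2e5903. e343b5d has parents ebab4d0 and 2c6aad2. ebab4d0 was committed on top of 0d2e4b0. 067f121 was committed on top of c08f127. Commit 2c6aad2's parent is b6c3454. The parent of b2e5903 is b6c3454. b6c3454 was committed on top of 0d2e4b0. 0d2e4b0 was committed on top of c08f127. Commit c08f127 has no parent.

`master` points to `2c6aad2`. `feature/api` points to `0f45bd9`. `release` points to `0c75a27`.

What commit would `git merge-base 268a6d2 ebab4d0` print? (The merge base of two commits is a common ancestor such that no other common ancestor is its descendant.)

Ancestors of 268a6d2: {0d2e4b0, 268a6d2, b2e5903, b6c3454, c08f127}.
Ancestors of ebab4d0: {0d2e4b0, c08f127, ebab4d0}.
Common ancestors: {0d2e4b0, c08f127}.
Among these, 0d2e4b0 is not an ancestor of any other common ancestor — it is the merge base.

0d2e4b0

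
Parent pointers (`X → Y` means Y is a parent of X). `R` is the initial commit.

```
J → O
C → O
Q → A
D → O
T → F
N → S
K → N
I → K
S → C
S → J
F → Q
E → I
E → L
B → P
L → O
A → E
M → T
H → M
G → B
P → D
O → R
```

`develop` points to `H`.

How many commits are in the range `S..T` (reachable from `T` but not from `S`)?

9

Reachable from T: {A, C, E, F, I, J, K, L, N, O, Q, R, S, T}.
Reachable from S: {C, J, O, R, S}.
In T's history but not S's: {A, E, F, I, K, L, N, Q, T} — 9 commits.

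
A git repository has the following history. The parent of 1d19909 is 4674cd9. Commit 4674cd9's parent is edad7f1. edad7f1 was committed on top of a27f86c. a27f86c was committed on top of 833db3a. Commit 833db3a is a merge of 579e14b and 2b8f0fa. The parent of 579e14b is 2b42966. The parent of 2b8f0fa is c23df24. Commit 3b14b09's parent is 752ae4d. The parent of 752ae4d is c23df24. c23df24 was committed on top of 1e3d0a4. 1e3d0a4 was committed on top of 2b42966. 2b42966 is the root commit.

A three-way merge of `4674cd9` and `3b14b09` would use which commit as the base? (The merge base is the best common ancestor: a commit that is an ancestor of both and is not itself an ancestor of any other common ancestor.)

Ancestors of 4674cd9: {1e3d0a4, 2b42966, 2b8f0fa, 4674cd9, 579e14b, 833db3a, a27f86c, c23df24, edad7f1}.
Ancestors of 3b14b09: {1e3d0a4, 2b42966, 3b14b09, 752ae4d, c23df24}.
Common ancestors: {1e3d0a4, 2b42966, c23df24}.
Among these, c23df24 is not an ancestor of any other common ancestor — it is the merge base.

c23df24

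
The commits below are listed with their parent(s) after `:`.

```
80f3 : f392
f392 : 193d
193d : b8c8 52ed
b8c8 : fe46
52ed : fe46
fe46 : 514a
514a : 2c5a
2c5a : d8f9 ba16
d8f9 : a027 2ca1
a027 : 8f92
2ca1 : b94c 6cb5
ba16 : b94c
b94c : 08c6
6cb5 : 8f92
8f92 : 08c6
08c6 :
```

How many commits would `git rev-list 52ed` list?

12

Walking parent pointers from 52ed: reachable set = {08c6, 2c5a, 2ca1, 514a, 52ed, 6cb5, 8f92, a027, b94c, ba16, d8f9, fe46}.
That is 12 commits.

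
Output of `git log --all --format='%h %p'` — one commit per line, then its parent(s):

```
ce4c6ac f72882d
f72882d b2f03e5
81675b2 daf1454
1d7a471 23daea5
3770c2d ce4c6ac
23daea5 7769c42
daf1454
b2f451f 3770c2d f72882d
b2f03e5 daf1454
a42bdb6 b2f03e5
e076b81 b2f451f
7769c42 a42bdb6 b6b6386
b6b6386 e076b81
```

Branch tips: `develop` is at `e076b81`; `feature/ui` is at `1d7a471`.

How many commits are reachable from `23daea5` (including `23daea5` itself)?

11

Walking parent pointers from 23daea5: reachable set = {23daea5, 3770c2d, 7769c42, a42bdb6, b2f03e5, b2f451f, b6b6386, ce4c6ac, daf1454, e076b81, f72882d}.
That is 11 commits.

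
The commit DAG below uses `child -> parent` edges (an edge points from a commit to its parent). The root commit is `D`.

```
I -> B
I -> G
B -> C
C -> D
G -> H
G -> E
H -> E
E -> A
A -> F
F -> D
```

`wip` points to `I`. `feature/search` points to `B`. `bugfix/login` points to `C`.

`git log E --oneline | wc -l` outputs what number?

Walking parent pointers from E: reachable set = {A, D, E, F}.
That is 4 commits.

4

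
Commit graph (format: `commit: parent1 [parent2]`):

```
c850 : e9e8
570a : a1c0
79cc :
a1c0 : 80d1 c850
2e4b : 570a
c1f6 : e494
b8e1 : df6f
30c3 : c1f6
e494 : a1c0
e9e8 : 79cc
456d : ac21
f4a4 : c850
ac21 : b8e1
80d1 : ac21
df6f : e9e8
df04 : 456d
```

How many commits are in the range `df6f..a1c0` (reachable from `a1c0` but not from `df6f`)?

Reachable from a1c0: {79cc, 80d1, a1c0, ac21, b8e1, c850, df6f, e9e8}.
Reachable from df6f: {79cc, df6f, e9e8}.
In a1c0's history but not df6f's: {80d1, a1c0, ac21, b8e1, c850} — 5 commits.

5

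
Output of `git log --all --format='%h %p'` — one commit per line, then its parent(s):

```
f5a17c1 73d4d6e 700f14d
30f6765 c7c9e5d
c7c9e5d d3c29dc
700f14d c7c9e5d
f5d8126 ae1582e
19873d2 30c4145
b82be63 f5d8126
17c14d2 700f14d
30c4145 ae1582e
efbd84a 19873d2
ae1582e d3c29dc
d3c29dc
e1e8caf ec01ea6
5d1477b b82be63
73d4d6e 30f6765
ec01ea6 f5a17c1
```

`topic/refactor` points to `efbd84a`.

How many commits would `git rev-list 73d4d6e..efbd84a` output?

4

Reachable from efbd84a: {19873d2, 30c4145, ae1582e, d3c29dc, efbd84a}.
Reachable from 73d4d6e: {30f6765, 73d4d6e, c7c9e5d, d3c29dc}.
In efbd84a's history but not 73d4d6e's: {19873d2, 30c4145, ae1582e, efbd84a} — 4 commits.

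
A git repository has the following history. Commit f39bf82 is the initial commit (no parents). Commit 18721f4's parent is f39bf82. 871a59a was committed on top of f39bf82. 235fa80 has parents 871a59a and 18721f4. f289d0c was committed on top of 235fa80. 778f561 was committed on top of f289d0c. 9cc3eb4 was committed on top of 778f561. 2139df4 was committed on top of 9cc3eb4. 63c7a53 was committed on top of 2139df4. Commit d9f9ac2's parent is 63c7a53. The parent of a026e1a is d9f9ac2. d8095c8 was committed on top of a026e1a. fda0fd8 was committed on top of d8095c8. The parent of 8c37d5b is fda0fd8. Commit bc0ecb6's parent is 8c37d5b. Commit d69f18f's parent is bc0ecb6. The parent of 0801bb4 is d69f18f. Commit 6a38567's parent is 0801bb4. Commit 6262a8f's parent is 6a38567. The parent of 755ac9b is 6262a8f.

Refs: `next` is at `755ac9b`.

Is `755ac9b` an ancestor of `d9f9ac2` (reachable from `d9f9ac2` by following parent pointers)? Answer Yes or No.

No

Ancestors of d9f9ac2: {18721f4, 2139df4, 235fa80, 63c7a53, 778f561, 871a59a, 9cc3eb4, d9f9ac2, f289d0c, f39bf82}.
755ac9b is not in that set, so it is not an ancestor of d9f9ac2.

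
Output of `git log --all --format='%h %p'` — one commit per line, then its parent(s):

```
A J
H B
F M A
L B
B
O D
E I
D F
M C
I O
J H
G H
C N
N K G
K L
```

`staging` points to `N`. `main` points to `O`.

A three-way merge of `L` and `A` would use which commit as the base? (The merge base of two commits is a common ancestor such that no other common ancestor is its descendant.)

B

Ancestors of L: {B, L}.
Ancestors of A: {A, B, H, J}.
Common ancestors: {B}.
The only common ancestor is B, so it is the merge base.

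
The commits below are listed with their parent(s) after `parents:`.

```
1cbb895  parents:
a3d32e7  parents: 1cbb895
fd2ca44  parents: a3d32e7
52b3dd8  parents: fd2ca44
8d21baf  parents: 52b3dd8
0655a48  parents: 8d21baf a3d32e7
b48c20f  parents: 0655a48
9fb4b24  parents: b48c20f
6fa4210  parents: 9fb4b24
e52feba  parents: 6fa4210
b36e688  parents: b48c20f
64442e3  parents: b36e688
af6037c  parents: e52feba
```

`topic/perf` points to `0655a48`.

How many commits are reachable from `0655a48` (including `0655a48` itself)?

6

Walking parent pointers from 0655a48: reachable set = {0655a48, 1cbb895, 52b3dd8, 8d21baf, a3d32e7, fd2ca44}.
That is 6 commits.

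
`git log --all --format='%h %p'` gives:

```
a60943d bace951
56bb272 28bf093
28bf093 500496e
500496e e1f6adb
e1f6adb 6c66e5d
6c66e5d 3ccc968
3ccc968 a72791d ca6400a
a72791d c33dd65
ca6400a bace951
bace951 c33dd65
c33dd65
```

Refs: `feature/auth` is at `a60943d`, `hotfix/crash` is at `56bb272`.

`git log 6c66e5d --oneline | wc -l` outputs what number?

6

Walking parent pointers from 6c66e5d: reachable set = {3ccc968, 6c66e5d, a72791d, bace951, c33dd65, ca6400a}.
That is 6 commits.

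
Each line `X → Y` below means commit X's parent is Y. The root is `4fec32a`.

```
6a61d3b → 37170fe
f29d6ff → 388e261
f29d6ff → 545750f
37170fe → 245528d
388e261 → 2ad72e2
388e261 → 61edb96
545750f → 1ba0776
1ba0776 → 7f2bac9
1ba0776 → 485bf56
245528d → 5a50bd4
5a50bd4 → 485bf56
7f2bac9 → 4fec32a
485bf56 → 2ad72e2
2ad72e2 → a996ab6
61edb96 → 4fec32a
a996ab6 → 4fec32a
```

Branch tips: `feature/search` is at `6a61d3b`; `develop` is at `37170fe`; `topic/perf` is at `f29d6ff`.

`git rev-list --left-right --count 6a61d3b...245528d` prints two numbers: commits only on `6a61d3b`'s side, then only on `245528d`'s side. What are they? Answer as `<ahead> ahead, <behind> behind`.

2 ahead, 0 behind

Reachable from 6a61d3b: {245528d, 2ad72e2, 37170fe, 485bf56, 4fec32a, 5a50bd4, 6a61d3b, a996ab6}.
Reachable from 245528d: {245528d, 2ad72e2, 485bf56, 4fec32a, 5a50bd4, a996ab6}.
Only in 6a61d3b's history (ahead): {37170fe, 6a61d3b} — 2.
Only in 245528d's history (behind): {} — 0.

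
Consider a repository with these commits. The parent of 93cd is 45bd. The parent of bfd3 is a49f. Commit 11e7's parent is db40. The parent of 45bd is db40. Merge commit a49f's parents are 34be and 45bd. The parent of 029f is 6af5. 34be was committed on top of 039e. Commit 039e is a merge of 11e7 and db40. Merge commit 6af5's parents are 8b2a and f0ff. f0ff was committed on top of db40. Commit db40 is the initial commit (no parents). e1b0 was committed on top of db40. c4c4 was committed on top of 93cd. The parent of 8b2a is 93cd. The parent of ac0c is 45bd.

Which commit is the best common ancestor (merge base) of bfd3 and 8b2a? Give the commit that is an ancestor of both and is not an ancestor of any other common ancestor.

Ancestors of bfd3: {039e, 11e7, 34be, 45bd, a49f, bfd3, db40}.
Ancestors of 8b2a: {45bd, 8b2a, 93cd, db40}.
Common ancestors: {45bd, db40}.
Among these, 45bd is not an ancestor of any other common ancestor — it is the merge base.

45bd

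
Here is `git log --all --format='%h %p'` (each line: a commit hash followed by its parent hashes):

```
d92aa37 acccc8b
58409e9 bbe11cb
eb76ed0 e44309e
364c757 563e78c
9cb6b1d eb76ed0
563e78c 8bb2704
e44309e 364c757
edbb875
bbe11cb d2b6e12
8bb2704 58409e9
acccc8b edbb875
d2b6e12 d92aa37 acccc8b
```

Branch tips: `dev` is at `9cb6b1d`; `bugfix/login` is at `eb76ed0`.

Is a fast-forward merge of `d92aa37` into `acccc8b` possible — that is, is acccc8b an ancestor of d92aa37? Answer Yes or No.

Yes

A fast-forward from acccc8b to d92aa37 is possible iff acccc8b is an ancestor of d92aa37.
Ancestors of d92aa37: {acccc8b, d92aa37, edbb875}.
acccc8b is among them, so fast-forward is possible.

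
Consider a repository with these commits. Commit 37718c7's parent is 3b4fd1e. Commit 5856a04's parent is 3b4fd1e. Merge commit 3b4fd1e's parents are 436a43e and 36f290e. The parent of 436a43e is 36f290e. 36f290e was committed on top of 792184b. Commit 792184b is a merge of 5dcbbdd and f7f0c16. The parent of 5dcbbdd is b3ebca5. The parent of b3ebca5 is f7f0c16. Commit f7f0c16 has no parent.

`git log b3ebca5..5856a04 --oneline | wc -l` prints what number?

6

Reachable from 5856a04: {36f290e, 3b4fd1e, 436a43e, 5856a04, 5dcbbdd, 792184b, b3ebca5, f7f0c16}.
Reachable from b3ebca5: {b3ebca5, f7f0c16}.
In 5856a04's history but not b3ebca5's: {36f290e, 3b4fd1e, 436a43e, 5856a04, 5dcbbdd, 792184b} — 6 commits.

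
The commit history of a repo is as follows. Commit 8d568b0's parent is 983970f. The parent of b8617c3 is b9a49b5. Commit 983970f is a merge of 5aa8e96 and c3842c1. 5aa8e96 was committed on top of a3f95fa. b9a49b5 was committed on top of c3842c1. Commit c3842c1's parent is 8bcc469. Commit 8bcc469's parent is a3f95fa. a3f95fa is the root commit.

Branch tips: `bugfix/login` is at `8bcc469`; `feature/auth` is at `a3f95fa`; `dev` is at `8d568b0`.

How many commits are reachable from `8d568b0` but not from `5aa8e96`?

Reachable from 8d568b0: {5aa8e96, 8bcc469, 8d568b0, 983970f, a3f95fa, c3842c1}.
Reachable from 5aa8e96: {5aa8e96, a3f95fa}.
In 8d568b0's history but not 5aa8e96's: {8bcc469, 8d568b0, 983970f, c3842c1} — 4 commits.

4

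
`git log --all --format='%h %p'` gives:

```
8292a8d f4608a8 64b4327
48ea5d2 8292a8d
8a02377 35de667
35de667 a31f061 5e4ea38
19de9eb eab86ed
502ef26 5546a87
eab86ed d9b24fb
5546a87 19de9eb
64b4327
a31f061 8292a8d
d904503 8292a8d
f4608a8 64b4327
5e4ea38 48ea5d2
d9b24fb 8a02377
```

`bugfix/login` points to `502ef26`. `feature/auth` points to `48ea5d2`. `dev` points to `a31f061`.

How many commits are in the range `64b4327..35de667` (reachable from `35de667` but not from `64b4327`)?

Reachable from 35de667: {35de667, 48ea5d2, 5e4ea38, 64b4327, 8292a8d, a31f061, f4608a8}.
Reachable from 64b4327: {64b4327}.
In 35de667's history but not 64b4327's: {35de667, 48ea5d2, 5e4ea38, 8292a8d, a31f061, f4608a8} — 6 commits.

6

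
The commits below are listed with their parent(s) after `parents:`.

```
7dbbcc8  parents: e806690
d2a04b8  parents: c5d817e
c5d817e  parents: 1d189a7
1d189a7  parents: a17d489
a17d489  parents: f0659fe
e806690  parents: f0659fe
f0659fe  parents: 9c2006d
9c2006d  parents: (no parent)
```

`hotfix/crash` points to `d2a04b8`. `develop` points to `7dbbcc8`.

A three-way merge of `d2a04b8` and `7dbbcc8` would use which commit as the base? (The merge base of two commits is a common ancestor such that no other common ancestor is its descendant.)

Ancestors of d2a04b8: {1d189a7, 9c2006d, a17d489, c5d817e, d2a04b8, f0659fe}.
Ancestors of 7dbbcc8: {7dbbcc8, 9c2006d, e806690, f0659fe}.
Common ancestors: {9c2006d, f0659fe}.
Among these, f0659fe is not an ancestor of any other common ancestor — it is the merge base.

f0659fe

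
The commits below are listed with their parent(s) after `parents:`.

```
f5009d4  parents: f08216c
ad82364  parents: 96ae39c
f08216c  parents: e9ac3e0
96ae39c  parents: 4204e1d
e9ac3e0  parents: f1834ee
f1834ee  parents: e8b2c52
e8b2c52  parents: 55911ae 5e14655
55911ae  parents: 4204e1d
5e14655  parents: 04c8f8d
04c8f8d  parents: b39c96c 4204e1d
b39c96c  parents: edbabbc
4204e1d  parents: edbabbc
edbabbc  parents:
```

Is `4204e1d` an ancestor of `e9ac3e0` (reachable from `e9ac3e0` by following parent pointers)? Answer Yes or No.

Ancestors of e9ac3e0 (commits reachable by following parents): {04c8f8d, 4204e1d, 55911ae, 5e14655, b39c96c, e8b2c52, e9ac3e0, edbabbc, f1834ee}.
4204e1d is in that set, so it is an ancestor of e9ac3e0.

Yes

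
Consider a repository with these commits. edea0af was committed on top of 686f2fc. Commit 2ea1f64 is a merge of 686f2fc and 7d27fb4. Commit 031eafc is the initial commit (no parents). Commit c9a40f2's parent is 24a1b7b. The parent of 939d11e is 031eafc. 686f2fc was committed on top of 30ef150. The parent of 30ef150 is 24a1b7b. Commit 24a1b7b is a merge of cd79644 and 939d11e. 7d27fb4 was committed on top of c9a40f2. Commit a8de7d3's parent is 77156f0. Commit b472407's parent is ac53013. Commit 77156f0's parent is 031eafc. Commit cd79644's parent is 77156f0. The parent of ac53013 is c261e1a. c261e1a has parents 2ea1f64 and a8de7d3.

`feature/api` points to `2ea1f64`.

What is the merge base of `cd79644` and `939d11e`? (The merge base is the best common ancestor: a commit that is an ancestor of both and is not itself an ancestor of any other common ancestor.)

031eafc

Ancestors of cd79644: {031eafc, 77156f0, cd79644}.
Ancestors of 939d11e: {031eafc, 939d11e}.
Common ancestors: {031eafc}.
The only common ancestor is 031eafc, so it is the merge base.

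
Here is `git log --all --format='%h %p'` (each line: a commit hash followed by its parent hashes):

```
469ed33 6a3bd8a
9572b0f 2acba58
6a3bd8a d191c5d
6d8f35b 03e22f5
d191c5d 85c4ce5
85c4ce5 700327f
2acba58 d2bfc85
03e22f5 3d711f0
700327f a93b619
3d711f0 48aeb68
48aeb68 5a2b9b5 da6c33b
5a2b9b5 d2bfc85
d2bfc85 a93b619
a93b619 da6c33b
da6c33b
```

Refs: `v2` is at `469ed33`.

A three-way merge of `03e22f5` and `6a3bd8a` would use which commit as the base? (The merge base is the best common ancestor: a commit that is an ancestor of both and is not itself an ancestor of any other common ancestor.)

Ancestors of 03e22f5: {03e22f5, 3d711f0, 48aeb68, 5a2b9b5, a93b619, d2bfc85, da6c33b}.
Ancestors of 6a3bd8a: {6a3bd8a, 700327f, 85c4ce5, a93b619, d191c5d, da6c33b}.
Common ancestors: {a93b619, da6c33b}.
Among these, a93b619 is not an ancestor of any other common ancestor — it is the merge base.

a93b619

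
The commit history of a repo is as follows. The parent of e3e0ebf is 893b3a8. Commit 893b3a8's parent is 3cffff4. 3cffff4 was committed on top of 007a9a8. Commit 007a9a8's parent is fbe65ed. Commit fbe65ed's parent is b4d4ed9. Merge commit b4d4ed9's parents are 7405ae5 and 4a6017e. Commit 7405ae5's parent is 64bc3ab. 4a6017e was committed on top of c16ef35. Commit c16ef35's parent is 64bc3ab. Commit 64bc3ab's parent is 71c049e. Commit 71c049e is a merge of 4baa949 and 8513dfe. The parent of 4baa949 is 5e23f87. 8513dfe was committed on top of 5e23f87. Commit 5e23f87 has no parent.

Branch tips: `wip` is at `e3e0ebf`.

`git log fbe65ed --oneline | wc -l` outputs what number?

10

Walking parent pointers from fbe65ed: reachable set = {4a6017e, 4baa949, 5e23f87, 64bc3ab, 71c049e, 7405ae5, 8513dfe, b4d4ed9, c16ef35, fbe65ed}.
That is 10 commits.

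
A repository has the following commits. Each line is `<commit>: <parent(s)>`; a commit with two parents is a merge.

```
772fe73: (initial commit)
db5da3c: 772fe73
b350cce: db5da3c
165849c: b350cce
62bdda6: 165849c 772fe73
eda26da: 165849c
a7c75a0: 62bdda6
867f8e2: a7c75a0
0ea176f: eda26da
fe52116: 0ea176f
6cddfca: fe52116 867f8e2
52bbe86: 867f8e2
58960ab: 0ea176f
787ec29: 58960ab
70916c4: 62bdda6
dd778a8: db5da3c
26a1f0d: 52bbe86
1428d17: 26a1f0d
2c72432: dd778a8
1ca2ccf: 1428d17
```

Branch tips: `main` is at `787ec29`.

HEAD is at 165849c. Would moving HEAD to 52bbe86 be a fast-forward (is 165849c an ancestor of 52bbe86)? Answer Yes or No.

Yes

A fast-forward from 165849c to 52bbe86 is possible iff 165849c is an ancestor of 52bbe86.
Ancestors of 52bbe86: {165849c, 52bbe86, 62bdda6, 772fe73, 867f8e2, a7c75a0, b350cce, db5da3c}.
165849c is among them, so fast-forward is possible.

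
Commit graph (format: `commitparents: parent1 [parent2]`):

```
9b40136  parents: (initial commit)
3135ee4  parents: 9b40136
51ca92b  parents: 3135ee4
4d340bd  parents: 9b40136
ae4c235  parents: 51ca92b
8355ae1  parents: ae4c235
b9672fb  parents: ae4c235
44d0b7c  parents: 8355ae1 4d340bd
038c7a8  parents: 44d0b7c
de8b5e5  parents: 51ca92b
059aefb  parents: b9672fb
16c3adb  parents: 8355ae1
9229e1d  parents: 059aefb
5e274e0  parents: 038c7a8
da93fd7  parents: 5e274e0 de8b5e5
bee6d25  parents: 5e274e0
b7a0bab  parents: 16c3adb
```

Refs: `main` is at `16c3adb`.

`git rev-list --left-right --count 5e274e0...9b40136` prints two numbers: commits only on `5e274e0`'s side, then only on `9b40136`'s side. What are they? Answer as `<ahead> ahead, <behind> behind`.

8 ahead, 0 behind

Reachable from 5e274e0: {038c7a8, 3135ee4, 44d0b7c, 4d340bd, 51ca92b, 5e274e0, 8355ae1, 9b40136, ae4c235}.
Reachable from 9b40136: {9b40136}.
Only in 5e274e0's history (ahead): {038c7a8, 3135ee4, 44d0b7c, 4d340bd, 51ca92b, 5e274e0, 8355ae1, ae4c235} — 8.
Only in 9b40136's history (behind): {} — 0.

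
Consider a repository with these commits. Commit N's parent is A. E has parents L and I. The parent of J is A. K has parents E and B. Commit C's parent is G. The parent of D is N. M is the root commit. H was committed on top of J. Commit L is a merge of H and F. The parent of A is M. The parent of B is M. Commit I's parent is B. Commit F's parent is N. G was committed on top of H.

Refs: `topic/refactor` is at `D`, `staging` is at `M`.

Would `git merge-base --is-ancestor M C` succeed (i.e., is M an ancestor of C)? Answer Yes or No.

Yes

Ancestors of C (commits reachable by following parents): {A, C, G, H, J, M}.
M is in that set, so it is an ancestor of C.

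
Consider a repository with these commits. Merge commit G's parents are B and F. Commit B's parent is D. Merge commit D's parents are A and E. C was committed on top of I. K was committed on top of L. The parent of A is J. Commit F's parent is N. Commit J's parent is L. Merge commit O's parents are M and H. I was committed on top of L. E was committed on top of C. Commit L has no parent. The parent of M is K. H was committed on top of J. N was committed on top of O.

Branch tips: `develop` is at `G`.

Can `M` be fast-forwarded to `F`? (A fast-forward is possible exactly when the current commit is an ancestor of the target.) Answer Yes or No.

Yes

A fast-forward from M to F is possible iff M is an ancestor of F.
Ancestors of F: {F, H, J, K, L, M, N, O}.
M is among them, so fast-forward is possible.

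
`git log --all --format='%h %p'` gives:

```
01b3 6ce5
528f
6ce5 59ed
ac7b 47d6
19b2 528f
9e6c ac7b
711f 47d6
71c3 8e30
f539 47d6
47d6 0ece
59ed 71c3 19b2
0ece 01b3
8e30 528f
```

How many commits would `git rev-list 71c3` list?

3

Walking parent pointers from 71c3: reachable set = {528f, 71c3, 8e30}.
That is 3 commits.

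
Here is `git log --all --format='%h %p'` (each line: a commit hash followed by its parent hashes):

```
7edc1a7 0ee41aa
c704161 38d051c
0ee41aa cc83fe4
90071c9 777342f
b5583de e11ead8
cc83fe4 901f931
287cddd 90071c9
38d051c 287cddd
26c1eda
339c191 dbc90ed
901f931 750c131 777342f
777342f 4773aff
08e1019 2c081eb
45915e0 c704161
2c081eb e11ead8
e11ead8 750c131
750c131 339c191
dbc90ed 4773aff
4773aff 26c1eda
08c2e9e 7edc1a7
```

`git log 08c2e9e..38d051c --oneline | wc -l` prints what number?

3

Reachable from 38d051c: {26c1eda, 287cddd, 38d051c, 4773aff, 777342f, 90071c9}.
Reachable from 08c2e9e: {08c2e9e, 0ee41aa, 26c1eda, 339c191, 4773aff, 750c131, 777342f, 7edc1a7, 901f931, cc83fe4, dbc90ed}.
In 38d051c's history but not 08c2e9e's: {287cddd, 38d051c, 90071c9} — 3 commits.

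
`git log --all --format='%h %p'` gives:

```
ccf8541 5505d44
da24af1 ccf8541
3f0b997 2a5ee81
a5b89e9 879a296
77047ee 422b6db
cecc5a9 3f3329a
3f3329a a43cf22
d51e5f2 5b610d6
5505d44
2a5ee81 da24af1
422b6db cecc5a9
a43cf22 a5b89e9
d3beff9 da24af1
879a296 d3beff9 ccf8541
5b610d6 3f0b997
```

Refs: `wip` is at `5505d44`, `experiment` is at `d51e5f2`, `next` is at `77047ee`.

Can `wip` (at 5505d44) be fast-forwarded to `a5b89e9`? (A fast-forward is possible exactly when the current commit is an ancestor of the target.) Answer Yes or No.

A fast-forward from 5505d44 to a5b89e9 is possible iff 5505d44 is an ancestor of a5b89e9.
Ancestors of a5b89e9: {5505d44, 879a296, a5b89e9, ccf8541, d3beff9, da24af1}.
5505d44 is among them, so fast-forward is possible.

Yes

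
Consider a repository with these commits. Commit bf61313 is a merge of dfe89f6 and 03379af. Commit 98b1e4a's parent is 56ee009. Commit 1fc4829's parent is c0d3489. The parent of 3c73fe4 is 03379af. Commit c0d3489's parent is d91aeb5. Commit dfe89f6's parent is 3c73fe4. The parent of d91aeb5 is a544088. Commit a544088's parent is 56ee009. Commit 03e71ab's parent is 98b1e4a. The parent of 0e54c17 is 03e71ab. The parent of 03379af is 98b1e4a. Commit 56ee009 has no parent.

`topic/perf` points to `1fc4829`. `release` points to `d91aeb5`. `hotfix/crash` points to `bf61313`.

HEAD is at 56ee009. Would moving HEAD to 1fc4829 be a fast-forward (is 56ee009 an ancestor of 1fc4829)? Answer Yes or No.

A fast-forward from 56ee009 to 1fc4829 is possible iff 56ee009 is an ancestor of 1fc4829.
Ancestors of 1fc4829: {1fc4829, 56ee009, a544088, c0d3489, d91aeb5}.
56ee009 is among them, so fast-forward is possible.

Yes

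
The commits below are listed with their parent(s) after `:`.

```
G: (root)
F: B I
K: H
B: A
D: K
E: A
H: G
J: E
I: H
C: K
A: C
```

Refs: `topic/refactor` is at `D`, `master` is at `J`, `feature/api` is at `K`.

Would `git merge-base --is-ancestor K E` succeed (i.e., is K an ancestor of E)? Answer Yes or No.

Ancestors of E (commits reachable by following parents): {A, C, E, G, H, K}.
K is in that set, so it is an ancestor of E.

Yes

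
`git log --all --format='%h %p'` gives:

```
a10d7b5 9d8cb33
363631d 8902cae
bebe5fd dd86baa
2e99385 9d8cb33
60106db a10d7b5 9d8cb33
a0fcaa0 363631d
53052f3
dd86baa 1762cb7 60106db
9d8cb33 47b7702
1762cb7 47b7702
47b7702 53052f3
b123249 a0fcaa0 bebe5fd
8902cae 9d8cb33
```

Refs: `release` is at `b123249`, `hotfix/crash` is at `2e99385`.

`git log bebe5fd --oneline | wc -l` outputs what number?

8

Walking parent pointers from bebe5fd: reachable set = {1762cb7, 47b7702, 53052f3, 60106db, 9d8cb33, a10d7b5, bebe5fd, dd86baa}.
That is 8 commits.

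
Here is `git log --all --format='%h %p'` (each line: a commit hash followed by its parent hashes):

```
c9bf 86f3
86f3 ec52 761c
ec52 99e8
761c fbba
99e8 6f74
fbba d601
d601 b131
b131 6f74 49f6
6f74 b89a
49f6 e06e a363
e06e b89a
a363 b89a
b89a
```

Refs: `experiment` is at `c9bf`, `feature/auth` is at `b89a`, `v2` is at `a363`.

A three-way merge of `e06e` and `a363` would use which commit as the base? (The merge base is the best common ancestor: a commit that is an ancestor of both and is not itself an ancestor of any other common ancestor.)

Ancestors of e06e: {b89a, e06e}.
Ancestors of a363: {a363, b89a}.
Common ancestors: {b89a}.
The only common ancestor is b89a, so it is the merge base.

b89a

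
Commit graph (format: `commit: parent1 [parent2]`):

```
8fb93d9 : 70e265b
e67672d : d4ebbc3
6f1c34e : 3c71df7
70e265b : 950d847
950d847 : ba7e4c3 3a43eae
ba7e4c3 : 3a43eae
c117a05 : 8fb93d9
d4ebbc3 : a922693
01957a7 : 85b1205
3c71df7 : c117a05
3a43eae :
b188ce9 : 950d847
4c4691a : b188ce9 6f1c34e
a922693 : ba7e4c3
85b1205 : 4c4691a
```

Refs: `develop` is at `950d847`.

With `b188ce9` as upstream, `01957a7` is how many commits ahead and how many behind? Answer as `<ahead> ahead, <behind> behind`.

Reachable from 01957a7: {01957a7, 3a43eae, 3c71df7, 4c4691a, 6f1c34e, 70e265b, 85b1205, 8fb93d9, 950d847, b188ce9, ba7e4c3, c117a05}.
Reachable from b188ce9: {3a43eae, 950d847, b188ce9, ba7e4c3}.
Only in 01957a7's history (ahead): {01957a7, 3c71df7, 4c4691a, 6f1c34e, 70e265b, 85b1205, 8fb93d9, c117a05} — 8.
Only in b188ce9's history (behind): {} — 0.

8 ahead, 0 behind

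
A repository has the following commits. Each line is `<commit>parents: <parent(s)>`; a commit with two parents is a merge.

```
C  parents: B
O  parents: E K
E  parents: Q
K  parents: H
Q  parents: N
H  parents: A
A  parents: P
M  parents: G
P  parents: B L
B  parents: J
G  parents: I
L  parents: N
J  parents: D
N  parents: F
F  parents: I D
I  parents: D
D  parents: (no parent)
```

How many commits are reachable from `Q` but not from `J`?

Reachable from Q: {D, F, I, N, Q}.
Reachable from J: {D, J}.
In Q's history but not J's: {F, I, N, Q} — 4 commits.

4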